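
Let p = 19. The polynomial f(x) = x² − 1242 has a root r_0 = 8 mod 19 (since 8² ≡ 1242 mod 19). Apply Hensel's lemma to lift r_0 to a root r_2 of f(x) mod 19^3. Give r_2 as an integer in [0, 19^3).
r_2 = 6354 (mod 6859)

Hensel's recurrence: r_{i+1} = r_i − f(r_i)·(f′(r_i))^{-1} mod 19^{i+2}, with f′(x) = 2x. Iterate:
  r_0 = 8 (mod 19)
  r_1 = 217 (mod 361)
  r_2 = 6354 (mod 6859)
Final: r_2 = 6354, and one checks f(r_2) ≡ 0 mod 19^3.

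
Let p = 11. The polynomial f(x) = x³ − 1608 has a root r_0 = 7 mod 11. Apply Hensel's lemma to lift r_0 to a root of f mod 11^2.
r_1 = 51 (mod 121)

Hensel: r_{i+1} = r_i − f(r_i)/f′(r_i) mod 11^{i+2}, where f′(x) = 3x². Iterate:
  r_0 = 7 (mod 11)
  r_1 = 51 (mod 121)
Final: r = 51 with f(r) ≡ 0 mod 11^2.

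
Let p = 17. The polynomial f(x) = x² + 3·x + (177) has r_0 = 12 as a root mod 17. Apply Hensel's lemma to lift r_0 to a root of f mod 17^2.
r_1 = 63 (mod 289)

Hensel: r_{i+1} = r_i − f(r_i)·(f′(r_i))^{-1} mod 17^{i+2}, f′(x) = 2x + 3. Iterate:
  r_0 = 12 (mod 17)
  r_1 = 63 (mod 289)
Final: r = 63 satisfies f(r) ≡ 0 mod 17^2.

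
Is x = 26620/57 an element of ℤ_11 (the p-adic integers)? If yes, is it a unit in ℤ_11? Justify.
x ∈ ℤ_11 but not a unit; v_11(x) = 3 > 0

ℤ_11 = {x ∈ ℚ_11 : v_11(x) ≥ 0} and ℤ_11^× = {x ∈ ℤ_11 : v_11(x) = 0}. Here v_11(26620/57) = v_11(num) − v_11(den) = 3; compare against these criteria.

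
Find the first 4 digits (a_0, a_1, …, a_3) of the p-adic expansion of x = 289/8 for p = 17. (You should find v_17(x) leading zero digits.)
(a_0, …, a_3) = (0, 0, 15, 14)

v_17(289/8) = 2, so a_0 = ... = a_1 = 0. Factor out: x = 17^2 · u with u = 1/8 a unit in ℤ_17. Expand u iteratively via a_{v+i} = u_i mod 17, u_{i+1} = (u_i − a_{v+i})/17:
  u_0 = 1/8;  a_2 = 15;  u_1 = (u_0 − 15)/17 = -7/8
  u_1 = -7/8;  a_3 = 14;  u_2 = (u_1 − 14)/17 = -7/8
Digits: (0, 0, 15, 14).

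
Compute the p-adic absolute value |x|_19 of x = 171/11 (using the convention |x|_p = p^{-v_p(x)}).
|171/11|_19 = 1/19

Step 1 — compute v_19(x) by factoring powers of 19 out of the numerator and denominator: v_19(171/11) = 1. Step 2 — apply |x|_p = p^{-v_p(x)} = 19^{-1} = 1/19.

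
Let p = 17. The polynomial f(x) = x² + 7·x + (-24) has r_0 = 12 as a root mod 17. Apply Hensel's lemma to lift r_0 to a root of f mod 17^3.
r_2 = 2392 (mod 4913)

Hensel: r_{i+1} = r_i − f(r_i)·(f′(r_i))^{-1} mod 17^{i+2}, f′(x) = 2x + 7. Iterate:
  r_0 = 12 (mod 17)
  r_1 = 80 (mod 289)
  r_2 = 2392 (mod 4913)
Final: r = 2392 satisfies f(r) ≡ 0 mod 17^3.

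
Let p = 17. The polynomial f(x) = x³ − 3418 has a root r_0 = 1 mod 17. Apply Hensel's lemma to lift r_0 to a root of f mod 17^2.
r_1 = 273 (mod 289)

Hensel: r_{i+1} = r_i − f(r_i)/f′(r_i) mod 17^{i+2}, where f′(x) = 3x². Iterate:
  r_0 = 1 (mod 17)
  r_1 = 273 (mod 289)
Final: r = 273 with f(r) ≡ 0 mod 17^2.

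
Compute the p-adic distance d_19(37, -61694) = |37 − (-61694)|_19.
d_19(37, -61694) = 1/6859

Step 1 — x − y = 37 − (-61694) = 61731. Step 2 — v_19(61731) = 3 (factor: 61731 = (19^3 · 9); the sign does not affect v_p). Step 3 — |x − y|_19 = 19^{-3} = 1/6859.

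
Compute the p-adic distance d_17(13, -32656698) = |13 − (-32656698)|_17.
d_17(13, -32656698) = 1/1419857

Step 1 — x − y = 13 − (-32656698) = 32656711. Step 2 — v_17(32656711) = 5 (factor: 32656711 = (17^5 · 23); the sign does not affect v_p). Step 3 — |x − y|_17 = 17^{-5} = 1/1419857.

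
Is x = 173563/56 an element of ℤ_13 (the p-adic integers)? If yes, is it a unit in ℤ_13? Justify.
x ∈ ℤ_13 but not a unit; v_13(x) = 3 > 0

ℤ_13 = {x ∈ ℚ_13 : v_13(x) ≥ 0} and ℤ_13^× = {x ∈ ℤ_13 : v_13(x) = 0}. Here v_13(173563/56) = v_13(num) − v_13(den) = 3; compare against these criteria.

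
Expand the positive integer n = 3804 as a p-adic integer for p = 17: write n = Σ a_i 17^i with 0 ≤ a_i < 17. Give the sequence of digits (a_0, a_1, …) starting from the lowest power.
(a_0, a_1, …) = (13, 2, 13)

Repeated division by 17 gives the digits low-to-high: 3804 = 13 + 2·17^1 + 13·17^2. Digit sequence: (13, 2, 13).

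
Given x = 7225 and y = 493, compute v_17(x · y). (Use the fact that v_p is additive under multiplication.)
v_17(3561925) = 3

v_p(x) = 2 (factor: 7225 = 17^2 · 25); v_p(y) = 1 (factor: 493 = 17^1 · 29). Additivity: v_p(xy) = v_p(x) + v_p(y) = 2 + 1 = 3. (Direct check: xy = 3561925 = 17^3 · (725).)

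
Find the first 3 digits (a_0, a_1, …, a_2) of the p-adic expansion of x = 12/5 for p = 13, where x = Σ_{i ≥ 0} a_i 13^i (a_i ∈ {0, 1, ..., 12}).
(a_0, …, a_2) = (5, 5, 10)

v_13(12/5) = 0 (numerator and denominator both coprime to 13), so x ∈ ℤ_13^×. Compute digits iteratively via a_i = x_i mod 13, x_{i+1} = (x_i − a_i)/13, with x_0 = x:
  x_0 = 12/5;  a_0 = 5;  x_1 = (x_0 − 5)/13 = -1/5
  x_1 = -1/5;  a_1 = 5;  x_2 = (x_1 − 5)/13 = -2/5
  x_2 = -2/5;  a_2 = 10;  x_3 = (x_2 − 10)/13 = -4/5
Digits: (5, 5, 10).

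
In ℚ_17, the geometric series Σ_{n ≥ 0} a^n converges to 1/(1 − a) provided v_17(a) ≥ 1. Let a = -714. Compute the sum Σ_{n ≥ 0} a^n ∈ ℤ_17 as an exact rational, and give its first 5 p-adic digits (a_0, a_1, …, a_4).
Σ a^n = 1/(1 − a) = 1/715;  first 5 digits = (1, 9, 10, 16, 15)

v_17(a) = 1 ≥ 1, so the series converges in ℤ_17 to 1/(1 − a) = 1/(1 − (-714)) = 1/715. Expand this rational in ℤ_17: compute digits iteratively via d_i = x_i mod 17, x_{i+1} = (x_i − d_i)/17. The first 5 digits are (1, 9, 10, 16, 15).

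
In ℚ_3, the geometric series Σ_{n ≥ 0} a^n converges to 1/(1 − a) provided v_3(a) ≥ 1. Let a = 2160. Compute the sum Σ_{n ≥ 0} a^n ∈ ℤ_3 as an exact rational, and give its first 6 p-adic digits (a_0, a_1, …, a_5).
Σ a^n = 1/(1 − a) = -1/2159;  first 6 digits = (1, 0, 0, 2, 2, 2)

v_3(a) = 3 ≥ 1, so the series converges in ℤ_3 to 1/(1 − a) = 1/(1 − 2160) = -1/2159. Expand this rational in ℤ_3: compute digits iteratively via d_i = x_i mod 3, x_{i+1} = (x_i − d_i)/3. The first 6 digits are (1, 0, 0, 2, 2, 2).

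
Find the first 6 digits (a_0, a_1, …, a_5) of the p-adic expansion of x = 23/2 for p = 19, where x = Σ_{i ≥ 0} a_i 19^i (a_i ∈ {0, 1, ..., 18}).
(a_0, …, a_5) = (2, 10, 9, 9, 9, 9)

v_19(23/2) = 0 (numerator and denominator both coprime to 19), so x ∈ ℤ_19^×. Compute digits iteratively via a_i = x_i mod 19, x_{i+1} = (x_i − a_i)/19, with x_0 = x:
  x_0 = 23/2;  a_0 = 2;  x_1 = (x_0 − 2)/19 = 1/2
  x_1 = 1/2;  a_1 = 10;  x_2 = (x_1 − 10)/19 = -1/2
  x_2 = -1/2;  a_2 = 9;  x_3 = (x_2 − 9)/19 = -1/2
  x_3 = -1/2;  a_3 = 9;  x_4 = (x_3 − 9)/19 = -1/2
  x_4 = -1/2;  a_4 = 9;  x_5 = (x_4 − 9)/19 = -1/2
  x_5 = -1/2;  a_5 = 9;  x_6 = (x_5 − 9)/19 = -1/2
Digits: (2, 10, 9, 9, 9, 9).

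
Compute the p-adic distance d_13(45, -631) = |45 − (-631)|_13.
d_13(45, -631) = 1/169

Step 1 — x − y = 45 − (-631) = 676. Step 2 — v_13(676) = 2 (factor: 676 = (13^2 · 4); the sign does not affect v_p). Step 3 — |x − y|_13 = 13^{-2} = 1/169.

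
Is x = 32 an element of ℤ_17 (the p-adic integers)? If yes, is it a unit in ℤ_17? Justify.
x ∈ ℤ_17^× (unit); v_17(x) = 0

ℤ_17 = {x ∈ ℚ_17 : v_17(x) ≥ 0} and ℤ_17^× = {x ∈ ℤ_17 : v_17(x) = 0}. Here v_17(32) = v_17(num) − v_17(den) = 0; compare against these criteria.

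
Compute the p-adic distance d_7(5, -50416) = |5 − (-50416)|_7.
d_7(5, -50416) = 1/16807

Step 1 — x − y = 5 − (-50416) = 50421. Step 2 — v_7(50421) = 5 (factor: 50421 = (7^5 · 3); the sign does not affect v_p). Step 3 — |x − y|_7 = 7^{-5} = 1/16807.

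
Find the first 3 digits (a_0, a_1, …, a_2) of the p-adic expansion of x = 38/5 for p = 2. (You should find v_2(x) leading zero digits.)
(a_0, …, a_2) = (0, 1, 1)

v_2(38/5) = 1, so a_0 = ... = a_0 = 0. Factor out: x = 2^1 · u with u = 19/5 a unit in ℤ_2. Expand u iteratively via a_{v+i} = u_i mod 2, u_{i+1} = (u_i − a_{v+i})/2:
  u_0 = 19/5;  a_1 = 1;  u_1 = (u_0 − 1)/2 = 7/5
  u_1 = 7/5;  a_2 = 1;  u_2 = (u_1 − 1)/2 = 1/5
Digits: (0, 1, 1).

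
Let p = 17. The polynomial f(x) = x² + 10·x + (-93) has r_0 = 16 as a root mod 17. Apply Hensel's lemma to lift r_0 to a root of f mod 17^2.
r_1 = 84 (mod 289)

Hensel: r_{i+1} = r_i − f(r_i)·(f′(r_i))^{-1} mod 17^{i+2}, f′(x) = 2x + 10. Iterate:
  r_0 = 16 (mod 17)
  r_1 = 84 (mod 289)
Final: r = 84 satisfies f(r) ≡ 0 mod 17^2.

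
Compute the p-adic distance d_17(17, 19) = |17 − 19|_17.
d_17(17, 19) = 1

Step 1 — x − y = 17 − 19 = -2. Step 2 — v_17(-2) = 0 (factor: -2 = −(17^0 · 2); the sign does not affect v_p). Step 3 — |x − y|_17 = 17^{0} = 1.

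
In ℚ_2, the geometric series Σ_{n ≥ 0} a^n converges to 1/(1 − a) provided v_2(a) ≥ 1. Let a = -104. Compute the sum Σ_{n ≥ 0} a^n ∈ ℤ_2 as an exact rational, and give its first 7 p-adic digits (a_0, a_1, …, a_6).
Σ a^n = 1/(1 − a) = 1/105;  first 7 digits = (1, 0, 0, 1, 1, 0, 1)

v_2(a) = 3 ≥ 1, so the series converges in ℤ_2 to 1/(1 − a) = 1/(1 − (-104)) = 1/105. Expand this rational in ℤ_2: compute digits iteratively via d_i = x_i mod 2, x_{i+1} = (x_i − d_i)/2. The first 7 digits are (1, 0, 0, 1, 1, 0, 1).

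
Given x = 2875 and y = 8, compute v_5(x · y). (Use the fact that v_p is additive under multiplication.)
v_5(23000) = 3

v_p(x) = 3 (factor: 2875 = 5^3 · 23); v_p(y) = 0 (factor: 8 = 5^0 · 8). Additivity: v_p(xy) = v_p(x) + v_p(y) = 3 + 0 = 3. (Direct check: xy = 23000 = 5^3 · (184).)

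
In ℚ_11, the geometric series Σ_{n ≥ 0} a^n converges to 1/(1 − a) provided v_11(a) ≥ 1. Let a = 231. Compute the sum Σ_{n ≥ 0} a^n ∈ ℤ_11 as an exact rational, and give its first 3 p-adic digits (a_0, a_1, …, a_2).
Σ a^n = 1/(1 − a) = -1/230;  first 3 digits = (1, 10, 2)

v_11(a) = 1 ≥ 1, so the series converges in ℤ_11 to 1/(1 − a) = 1/(1 − 231) = -1/230. Expand this rational in ℤ_11: compute digits iteratively via d_i = x_i mod 11, x_{i+1} = (x_i − d_i)/11. The first 3 digits are (1, 10, 2).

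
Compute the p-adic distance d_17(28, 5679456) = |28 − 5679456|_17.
d_17(28, 5679456) = 1/1419857

Step 1 — x − y = 28 − 5679456 = -5679428. Step 2 — v_17(-5679428) = 5 (factor: -5679428 = −(17^5 · 4); the sign does not affect v_p). Step 3 — |x − y|_17 = 17^{-5} = 1/1419857.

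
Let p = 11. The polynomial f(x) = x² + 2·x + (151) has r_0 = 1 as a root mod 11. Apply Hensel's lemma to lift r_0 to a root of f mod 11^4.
r_3 = 1838 (mod 14641)

Hensel: r_{i+1} = r_i − f(r_i)·(f′(r_i))^{-1} mod 11^{i+2}, f′(x) = 2x + 2. Iterate:
  r_0 = 1 (mod 11)
  r_1 = 23 (mod 121)
  r_2 = 507 (mod 1331)
  r_3 = 1838 (mod 14641)
Final: r = 1838 satisfies f(r) ≡ 0 mod 11^4.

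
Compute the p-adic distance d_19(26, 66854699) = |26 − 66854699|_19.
d_19(26, 66854699) = 1/2476099

Step 1 — x − y = 26 − 66854699 = -66854673. Step 2 — v_19(-66854673) = 5 (factor: -66854673 = −(19^5 · 27); the sign does not affect v_p). Step 3 — |x − y|_19 = 19^{-5} = 1/2476099.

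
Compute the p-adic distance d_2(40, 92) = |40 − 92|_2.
d_2(40, 92) = 1/4

Step 1 — x − y = 40 − 92 = -52. Step 2 — v_2(-52) = 2 (factor: -52 = −(2^2 · 13); the sign does not affect v_p). Step 3 — |x − y|_2 = 2^{-2} = 1/4.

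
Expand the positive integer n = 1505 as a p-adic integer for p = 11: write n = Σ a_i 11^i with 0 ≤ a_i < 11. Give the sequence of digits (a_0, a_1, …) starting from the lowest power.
(a_0, a_1, …) = (9, 4, 1, 1)

Repeated division by 11 gives the digits low-to-high: 1505 = 9 + 4·11^1 + 1·11^2 + 1·11^3. Digit sequence: (9, 4, 1, 1).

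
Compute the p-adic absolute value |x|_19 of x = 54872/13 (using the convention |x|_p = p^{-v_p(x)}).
|54872/13|_19 = 1/6859

Step 1 — compute v_19(x) by factoring powers of 19 out of the numerator and denominator: v_19(54872/13) = 3. Step 2 — apply |x|_p = p^{-v_p(x)} = 19^{-3} = 1/6859.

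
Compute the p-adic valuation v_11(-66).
v_11(-66) = 1

v_11(n) is the largest exponent k such that 11^k divides n. Factor out: -66 = -11^1 · 6. (Sign doesn't affect v_p.) So v_11(-66) = 1.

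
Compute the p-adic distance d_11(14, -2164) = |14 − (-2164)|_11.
d_11(14, -2164) = 1/121

Step 1 — x − y = 14 − (-2164) = 2178. Step 2 — v_11(2178) = 2 (factor: 2178 = (11^2 · 18); the sign does not affect v_p). Step 3 — |x − y|_11 = 11^{-2} = 1/121.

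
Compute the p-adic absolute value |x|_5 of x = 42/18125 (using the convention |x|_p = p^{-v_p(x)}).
|42/18125|_5 = 625

Step 1 — compute v_5(x) by factoring powers of 5 out of the numerator and denominator: v_5(42/18125) = -4. Step 2 — apply |x|_p = p^{-v_p(x)} = 5^{4} = 625.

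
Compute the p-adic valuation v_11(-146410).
v_11(-146410) = 4

v_11(n) is the largest exponent k such that 11^k divides n. Factor out: -146410 = -11^4 · 10. (Sign doesn't affect v_p.) So v_11(-146410) = 4.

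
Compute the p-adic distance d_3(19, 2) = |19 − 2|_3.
d_3(19, 2) = 1

Step 1 — x − y = 19 − 2 = 17. Step 2 — v_3(17) = 0 (factor: 17 = (3^0 · 17); the sign does not affect v_p). Step 3 — |x − y|_3 = 3^{0} = 1.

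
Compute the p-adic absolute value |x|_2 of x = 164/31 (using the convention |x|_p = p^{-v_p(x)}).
|164/31|_2 = 1/4

Step 1 — compute v_2(x) by factoring powers of 2 out of the numerator and denominator: v_2(164/31) = 2. Step 2 — apply |x|_p = p^{-v_p(x)} = 2^{-2} = 1/4.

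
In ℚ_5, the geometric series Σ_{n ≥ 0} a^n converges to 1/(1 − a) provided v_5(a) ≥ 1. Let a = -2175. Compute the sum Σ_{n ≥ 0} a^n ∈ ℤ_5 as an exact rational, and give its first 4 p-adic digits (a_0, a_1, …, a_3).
Σ a^n = 1/(1 − a) = 1/2176;  first 4 digits = (1, 0, 3, 2)

v_5(a) = 2 ≥ 1, so the series converges in ℤ_5 to 1/(1 − a) = 1/(1 − (-2175)) = 1/2176. Expand this rational in ℤ_5: compute digits iteratively via d_i = x_i mod 5, x_{i+1} = (x_i − d_i)/5. The first 4 digits are (1, 0, 3, 2).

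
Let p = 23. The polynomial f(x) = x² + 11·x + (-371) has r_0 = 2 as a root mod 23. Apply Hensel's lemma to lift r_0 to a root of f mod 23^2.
r_1 = 25 (mod 529)

Hensel: r_{i+1} = r_i − f(r_i)·(f′(r_i))^{-1} mod 23^{i+2}, f′(x) = 2x + 11. Iterate:
  r_0 = 2 (mod 23)
  r_1 = 25 (mod 529)
Final: r = 25 satisfies f(r) ≡ 0 mod 23^2.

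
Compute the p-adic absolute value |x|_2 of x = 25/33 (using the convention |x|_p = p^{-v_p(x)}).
|25/33|_2 = 1

Step 1 — compute v_2(x) by factoring powers of 2 out of the numerator and denominator: v_2(25/33) = 0. Step 2 — apply |x|_p = p^{-v_p(x)} = 2^{0} = 1.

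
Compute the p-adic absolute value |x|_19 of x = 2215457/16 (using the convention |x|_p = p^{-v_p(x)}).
|2215457/16|_19 = 1/130321

Step 1 — compute v_19(x) by factoring powers of 19 out of the numerator and denominator: v_19(2215457/16) = 4. Step 2 — apply |x|_p = p^{-v_p(x)} = 19^{-4} = 1/130321.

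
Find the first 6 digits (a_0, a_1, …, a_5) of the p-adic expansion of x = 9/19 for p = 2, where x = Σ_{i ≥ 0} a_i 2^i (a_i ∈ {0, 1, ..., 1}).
(a_0, …, a_5) = (1, 1, 0, 0, 1, 1)

v_2(9/19) = 0 (numerator and denominator both coprime to 2), so x ∈ ℤ_2^×. Compute digits iteratively via a_i = x_i mod 2, x_{i+1} = (x_i − a_i)/2, with x_0 = x:
  x_0 = 9/19;  a_0 = 1;  x_1 = (x_0 − 1)/2 = -5/19
  x_1 = -5/19;  a_1 = 1;  x_2 = (x_1 − 1)/2 = -12/19
  x_2 = -12/19;  a_2 = 0;  x_3 = (x_2 − 0)/2 = -6/19
  x_3 = -6/19;  a_3 = 0;  x_4 = (x_3 − 0)/2 = -3/19
  x_4 = -3/19;  a_4 = 1;  x_5 = (x_4 − 1)/2 = -11/19
  x_5 = -11/19;  a_5 = 1;  x_6 = (x_5 − 1)/2 = -15/19
Digits: (1, 1, 0, 0, 1, 1).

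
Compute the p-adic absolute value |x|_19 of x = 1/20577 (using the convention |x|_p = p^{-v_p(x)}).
|1/20577|_19 = 6859

Step 1 — compute v_19(x) by factoring powers of 19 out of the numerator and denominator: v_19(1/20577) = -3. Step 2 — apply |x|_p = p^{-v_p(x)} = 19^{3} = 6859.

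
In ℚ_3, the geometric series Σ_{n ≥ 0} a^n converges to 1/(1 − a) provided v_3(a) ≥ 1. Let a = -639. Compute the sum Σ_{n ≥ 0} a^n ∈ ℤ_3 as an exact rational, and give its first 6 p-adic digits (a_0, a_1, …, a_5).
Σ a^n = 1/(1 − a) = 1/640;  first 6 digits = (1, 0, 1, 0, 2, 0)

v_3(a) = 2 ≥ 1, so the series converges in ℤ_3 to 1/(1 − a) = 1/(1 − (-639)) = 1/640. Expand this rational in ℤ_3: compute digits iteratively via d_i = x_i mod 3, x_{i+1} = (x_i − d_i)/3. The first 6 digits are (1, 0, 1, 0, 2, 0).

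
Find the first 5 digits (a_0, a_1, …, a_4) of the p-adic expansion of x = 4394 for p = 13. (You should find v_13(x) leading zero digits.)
(a_0, …, a_4) = (0, 0, 0, 2, 0)

v_13(4394) = 3, so a_0 = ... = a_2 = 0. Factor out: x = 13^3 · u with u = 2 a unit in ℤ_13. Expand u iteratively via a_{v+i} = u_i mod 13, u_{i+1} = (u_i − a_{v+i})/13:
  u_0 = 2;  a_3 = 2;  u_1 = (u_0 − 2)/13 = 0
  u_1 = 0;  a_4 = 0;  u_2 = (u_1 − 0)/13 = 0
Digits: (0, 0, 0, 2, 0).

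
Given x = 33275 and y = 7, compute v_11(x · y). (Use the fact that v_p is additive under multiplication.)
v_11(232925) = 3

v_p(x) = 3 (factor: 33275 = 11^3 · 25); v_p(y) = 0 (factor: 7 = 11^0 · 7). Additivity: v_p(xy) = v_p(x) + v_p(y) = 3 + 0 = 3. (Direct check: xy = 232925 = 11^3 · (175).)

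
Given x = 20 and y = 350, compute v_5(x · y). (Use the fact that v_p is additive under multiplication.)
v_5(7000) = 3

v_p(x) = 1 (factor: 20 = 5^1 · 4); v_p(y) = 2 (factor: 350 = 5^2 · 14). Additivity: v_p(xy) = v_p(x) + v_p(y) = 1 + 2 = 3. (Direct check: xy = 7000 = 5^3 · (56).)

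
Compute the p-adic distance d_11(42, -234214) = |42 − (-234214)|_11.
d_11(42, -234214) = 1/14641

Step 1 — x − y = 42 − (-234214) = 234256. Step 2 — v_11(234256) = 4 (factor: 234256 = (11^4 · 16); the sign does not affect v_p). Step 3 — |x − y|_11 = 11^{-4} = 1/14641.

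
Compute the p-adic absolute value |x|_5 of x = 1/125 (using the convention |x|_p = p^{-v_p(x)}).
|1/125|_5 = 125

Step 1 — compute v_5(x) by factoring powers of 5 out of the numerator and denominator: v_5(1/125) = -3. Step 2 — apply |x|_p = p^{-v_p(x)} = 5^{3} = 125.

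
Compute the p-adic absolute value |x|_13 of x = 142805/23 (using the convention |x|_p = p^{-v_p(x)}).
|142805/23|_13 = 1/28561

Step 1 — compute v_13(x) by factoring powers of 13 out of the numerator and denominator: v_13(142805/23) = 4. Step 2 — apply |x|_p = p^{-v_p(x)} = 13^{-4} = 1/28561.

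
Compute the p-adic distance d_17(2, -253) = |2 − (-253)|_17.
d_17(2, -253) = 1/17

Step 1 — x − y = 2 − (-253) = 255. Step 2 — v_17(255) = 1 (factor: 255 = (17^1 · 15); the sign does not affect v_p). Step 3 — |x − y|_17 = 17^{-1} = 1/17.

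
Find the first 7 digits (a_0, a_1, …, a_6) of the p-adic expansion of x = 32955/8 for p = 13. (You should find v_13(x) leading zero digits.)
(a_0, …, a_6) = (0, 0, 0, 10, 1, 8, 1)

v_13(32955/8) = 3, so a_0 = ... = a_2 = 0. Factor out: x = 13^3 · u with u = 15/8 a unit in ℤ_13. Expand u iteratively via a_{v+i} = u_i mod 13, u_{i+1} = (u_i − a_{v+i})/13:
  u_0 = 15/8;  a_3 = 10;  u_1 = (u_0 − 10)/13 = -5/8
  u_1 = -5/8;  a_4 = 1;  u_2 = (u_1 − 1)/13 = -1/8
  u_2 = -1/8;  a_5 = 8;  u_3 = (u_2 − 8)/13 = -5/8
  u_3 = -5/8;  a_6 = 1;  u_4 = (u_3 − 1)/13 = -1/8
Digits: (0, 0, 0, 10, 1, 8, 1).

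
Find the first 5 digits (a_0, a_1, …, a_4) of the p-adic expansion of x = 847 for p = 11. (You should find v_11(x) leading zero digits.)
(a_0, …, a_4) = (0, 0, 7, 0, 0)

v_11(847) = 2, so a_0 = ... = a_1 = 0. Factor out: x = 11^2 · u with u = 7 a unit in ℤ_11. Expand u iteratively via a_{v+i} = u_i mod 11, u_{i+1} = (u_i − a_{v+i})/11:
  u_0 = 7;  a_2 = 7;  u_1 = (u_0 − 7)/11 = 0
  u_1 = 0;  a_3 = 0;  u_2 = (u_1 − 0)/11 = 0
  u_2 = 0;  a_4 = 0;  u_3 = (u_2 − 0)/11 = 0
Digits: (0, 0, 7, 0, 0).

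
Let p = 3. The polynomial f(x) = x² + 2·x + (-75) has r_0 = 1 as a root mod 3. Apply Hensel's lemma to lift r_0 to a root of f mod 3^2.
r_1 = 1 (mod 9)

Hensel: r_{i+1} = r_i − f(r_i)·(f′(r_i))^{-1} mod 3^{i+2}, f′(x) = 2x + 2. Iterate:
  r_0 = 1 (mod 3)
  r_1 = 1 (mod 9)
Final: r = 1 satisfies f(r) ≡ 0 mod 3^2.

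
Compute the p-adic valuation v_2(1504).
v_2(1504) = 5

v_2(n) is the largest exponent k such that 2^k divides n. Factor out: 1504 = 2^5 · 47. (Sign doesn't affect v_p.) So v_2(1504) = 5.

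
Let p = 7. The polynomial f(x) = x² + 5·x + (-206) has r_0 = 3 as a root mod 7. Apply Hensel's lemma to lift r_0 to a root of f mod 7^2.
r_1 = 24 (mod 49)

Hensel: r_{i+1} = r_i − f(r_i)·(f′(r_i))^{-1} mod 7^{i+2}, f′(x) = 2x + 5. Iterate:
  r_0 = 3 (mod 7)
  r_1 = 24 (mod 49)
Final: r = 24 satisfies f(r) ≡ 0 mod 7^2.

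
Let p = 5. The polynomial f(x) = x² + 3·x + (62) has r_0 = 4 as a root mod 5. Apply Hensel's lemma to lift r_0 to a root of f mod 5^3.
r_2 = 89 (mod 125)

Hensel: r_{i+1} = r_i − f(r_i)·(f′(r_i))^{-1} mod 5^{i+2}, f′(x) = 2x + 3. Iterate:
  r_0 = 4 (mod 5)
  r_1 = 14 (mod 25)
  r_2 = 89 (mod 125)
Final: r = 89 satisfies f(r) ≡ 0 mod 5^3.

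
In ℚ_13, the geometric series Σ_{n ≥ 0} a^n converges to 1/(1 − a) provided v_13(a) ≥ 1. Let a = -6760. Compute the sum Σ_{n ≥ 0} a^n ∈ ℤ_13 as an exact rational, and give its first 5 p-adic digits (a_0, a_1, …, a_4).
Σ a^n = 1/(1 − a) = 1/6761;  first 5 digits = (1, 0, 12, 9, 0)

v_13(a) = 2 ≥ 1, so the series converges in ℤ_13 to 1/(1 − a) = 1/(1 − (-6760)) = 1/6761. Expand this rational in ℤ_13: compute digits iteratively via d_i = x_i mod 13, x_{i+1} = (x_i − d_i)/13. The first 5 digits are (1, 0, 12, 9, 0).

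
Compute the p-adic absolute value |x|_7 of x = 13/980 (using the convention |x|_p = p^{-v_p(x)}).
|13/980|_7 = 49

Step 1 — compute v_7(x) by factoring powers of 7 out of the numerator and denominator: v_7(13/980) = -2. Step 2 — apply |x|_p = p^{-v_p(x)} = 7^{2} = 49.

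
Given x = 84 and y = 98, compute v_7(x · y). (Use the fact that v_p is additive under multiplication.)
v_7(8232) = 3

v_p(x) = 1 (factor: 84 = 7^1 · 12); v_p(y) = 2 (factor: 98 = 7^2 · 2). Additivity: v_p(xy) = v_p(x) + v_p(y) = 1 + 2 = 3. (Direct check: xy = 8232 = 7^3 · (24).)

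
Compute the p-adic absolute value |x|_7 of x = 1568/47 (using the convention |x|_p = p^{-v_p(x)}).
|1568/47|_7 = 1/49

Step 1 — compute v_7(x) by factoring powers of 7 out of the numerator and denominator: v_7(1568/47) = 2. Step 2 — apply |x|_p = p^{-v_p(x)} = 7^{-2} = 1/49.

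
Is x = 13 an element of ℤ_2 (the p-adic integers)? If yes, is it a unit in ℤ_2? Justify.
x ∈ ℤ_2^× (unit); v_2(x) = 0

ℤ_2 = {x ∈ ℚ_2 : v_2(x) ≥ 0} and ℤ_2^× = {x ∈ ℤ_2 : v_2(x) = 0}. Here v_2(13) = v_2(num) − v_2(den) = 0; compare against these criteria.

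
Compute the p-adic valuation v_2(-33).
v_2(-33) = 0

v_2(n) is the largest exponent k such that 2^k divides n. Factor out: -33 = -2^0 · 33. (Sign doesn't affect v_p.) So v_2(-33) = 0.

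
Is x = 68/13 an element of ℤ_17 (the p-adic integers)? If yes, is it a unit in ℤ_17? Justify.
x ∈ ℤ_17 but not a unit; v_17(x) = 1 > 0

ℤ_17 = {x ∈ ℚ_17 : v_17(x) ≥ 0} and ℤ_17^× = {x ∈ ℤ_17 : v_17(x) = 0}. Here v_17(68/13) = v_17(num) − v_17(den) = 1; compare against these criteria.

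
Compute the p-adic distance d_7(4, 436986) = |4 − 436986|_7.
d_7(4, 436986) = 1/16807

Step 1 — x − y = 4 − 436986 = -436982. Step 2 — v_7(-436982) = 5 (factor: -436982 = −(7^5 · 26); the sign does not affect v_p). Step 3 — |x − y|_7 = 7^{-5} = 1/16807.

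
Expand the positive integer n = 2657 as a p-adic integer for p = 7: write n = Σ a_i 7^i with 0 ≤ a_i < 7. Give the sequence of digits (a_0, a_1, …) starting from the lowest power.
(a_0, a_1, …) = (4, 1, 5, 0, 1)

Repeated division by 7 gives the digits low-to-high: 2657 = 4 + 1·7^1 + 5·7^2 + 1·7^4. Digit sequence: (4, 1, 5, 0, 1).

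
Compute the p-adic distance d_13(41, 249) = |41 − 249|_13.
d_13(41, 249) = 1/13

Step 1 — x − y = 41 − 249 = -208. Step 2 — v_13(-208) = 1 (factor: -208 = −(13^1 · 16); the sign does not affect v_p). Step 3 — |x − y|_13 = 13^{-1} = 1/13.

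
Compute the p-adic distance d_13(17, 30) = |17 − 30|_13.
d_13(17, 30) = 1/13

Step 1 — x − y = 17 − 30 = -13. Step 2 — v_13(-13) = 1 (factor: -13 = −(13^1 · 1); the sign does not affect v_p). Step 3 — |x − y|_13 = 13^{-1} = 1/13.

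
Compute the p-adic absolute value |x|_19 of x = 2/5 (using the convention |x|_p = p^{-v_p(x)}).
|2/5|_19 = 1

Step 1 — compute v_19(x) by factoring powers of 19 out of the numerator and denominator: v_19(2/5) = 0. Step 2 — apply |x|_p = p^{-v_p(x)} = 19^{0} = 1.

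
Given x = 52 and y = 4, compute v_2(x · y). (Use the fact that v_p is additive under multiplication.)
v_2(208) = 4

v_p(x) = 2 (factor: 52 = 2^2 · 13); v_p(y) = 2 (factor: 4 = 2^2 · 1). Additivity: v_p(xy) = v_p(x) + v_p(y) = 2 + 2 = 4. (Direct check: xy = 208 = 2^4 · (13).)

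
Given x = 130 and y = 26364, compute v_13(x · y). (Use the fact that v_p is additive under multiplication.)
v_13(3427320) = 4

v_p(x) = 1 (factor: 130 = 13^1 · 10); v_p(y) = 3 (factor: 26364 = 13^3 · 12). Additivity: v_p(xy) = v_p(x) + v_p(y) = 1 + 3 = 4. (Direct check: xy = 3427320 = 13^4 · (120).)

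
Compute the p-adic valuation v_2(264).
v_2(264) = 3

v_2(n) is the largest exponent k such that 2^k divides n. Factor out: 264 = 2^3 · 33. (Sign doesn't affect v_p.) So v_2(264) = 3.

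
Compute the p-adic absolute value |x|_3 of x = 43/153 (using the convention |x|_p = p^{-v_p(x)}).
|43/153|_3 = 9

Step 1 — compute v_3(x) by factoring powers of 3 out of the numerator and denominator: v_3(43/153) = -2. Step 2 — apply |x|_p = p^{-v_p(x)} = 3^{2} = 9.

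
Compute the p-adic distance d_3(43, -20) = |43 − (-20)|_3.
d_3(43, -20) = 1/9

Step 1 — x − y = 43 − (-20) = 63. Step 2 — v_3(63) = 2 (factor: 63 = (3^2 · 7); the sign does not affect v_p). Step 3 — |x − y|_3 = 3^{-2} = 1/9.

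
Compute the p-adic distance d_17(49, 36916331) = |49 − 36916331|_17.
d_17(49, 36916331) = 1/1419857

Step 1 — x − y = 49 − 36916331 = -36916282. Step 2 — v_17(-36916282) = 5 (factor: -36916282 = −(17^5 · 26); the sign does not affect v_p). Step 3 — |x − y|_17 = 17^{-5} = 1/1419857.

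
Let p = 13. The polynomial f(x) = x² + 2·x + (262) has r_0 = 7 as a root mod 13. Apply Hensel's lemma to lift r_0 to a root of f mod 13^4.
r_3 = 8743 (mod 28561)

Hensel: r_{i+1} = r_i − f(r_i)·(f′(r_i))^{-1} mod 13^{i+2}, f′(x) = 2x + 2. Iterate:
  r_0 = 7 (mod 13)
  r_1 = 124 (mod 169)
  r_2 = 2152 (mod 2197)
  r_3 = 8743 (mod 28561)
Final: r = 8743 satisfies f(r) ≡ 0 mod 13^4.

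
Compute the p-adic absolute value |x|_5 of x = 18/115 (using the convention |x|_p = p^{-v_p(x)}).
|18/115|_5 = 5

Step 1 — compute v_5(x) by factoring powers of 5 out of the numerator and denominator: v_5(18/115) = -1. Step 2 — apply |x|_p = p^{-v_p(x)} = 5^{1} = 5.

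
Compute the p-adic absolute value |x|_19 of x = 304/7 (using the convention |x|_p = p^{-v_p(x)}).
|304/7|_19 = 1/19

Step 1 — compute v_19(x) by factoring powers of 19 out of the numerator and denominator: v_19(304/7) = 1. Step 2 — apply |x|_p = p^{-v_p(x)} = 19^{-1} = 1/19.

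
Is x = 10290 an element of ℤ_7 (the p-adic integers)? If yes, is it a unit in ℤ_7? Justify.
x ∈ ℤ_7 but not a unit; v_7(x) = 3 > 0

ℤ_7 = {x ∈ ℚ_7 : v_7(x) ≥ 0} and ℤ_7^× = {x ∈ ℤ_7 : v_7(x) = 0}. Here v_7(10290) = v_7(num) − v_7(den) = 3; compare against these criteria.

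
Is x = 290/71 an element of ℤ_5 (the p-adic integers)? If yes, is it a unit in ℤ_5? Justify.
x ∈ ℤ_5 but not a unit; v_5(x) = 1 > 0

ℤ_5 = {x ∈ ℚ_5 : v_5(x) ≥ 0} and ℤ_5^× = {x ∈ ℤ_5 : v_5(x) = 0}. Here v_5(290/71) = v_5(num) − v_5(den) = 1; compare against these criteria.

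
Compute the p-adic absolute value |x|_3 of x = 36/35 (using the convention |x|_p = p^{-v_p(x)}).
|36/35|_3 = 1/9

Step 1 — compute v_3(x) by factoring powers of 3 out of the numerator and denominator: v_3(36/35) = 2. Step 2 — apply |x|_p = p^{-v_p(x)} = 3^{-2} = 1/9.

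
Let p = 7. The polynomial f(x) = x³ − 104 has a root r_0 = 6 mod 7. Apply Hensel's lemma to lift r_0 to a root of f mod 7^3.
r_2 = 230 (mod 343)

Hensel: r_{i+1} = r_i − f(r_i)/f′(r_i) mod 7^{i+2}, where f′(x) = 3x². Iterate:
  r_0 = 6 (mod 7)
  r_1 = 34 (mod 49)
  r_2 = 230 (mod 343)
Final: r = 230 with f(r) ≡ 0 mod 7^3.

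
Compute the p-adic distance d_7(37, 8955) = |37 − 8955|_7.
d_7(37, 8955) = 1/343

Step 1 — x − y = 37 − 8955 = -8918. Step 2 — v_7(-8918) = 3 (factor: -8918 = −(7^3 · 26); the sign does not affect v_p). Step 3 — |x − y|_7 = 7^{-3} = 1/343.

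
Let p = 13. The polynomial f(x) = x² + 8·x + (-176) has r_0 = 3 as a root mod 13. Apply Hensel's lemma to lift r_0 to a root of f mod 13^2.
r_1 = 146 (mod 169)

Hensel: r_{i+1} = r_i − f(r_i)·(f′(r_i))^{-1} mod 13^{i+2}, f′(x) = 2x + 8. Iterate:
  r_0 = 3 (mod 13)
  r_1 = 146 (mod 169)
Final: r = 146 satisfies f(r) ≡ 0 mod 13^2.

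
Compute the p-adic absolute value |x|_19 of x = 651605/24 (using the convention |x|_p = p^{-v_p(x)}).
|651605/24|_19 = 1/130321

Step 1 — compute v_19(x) by factoring powers of 19 out of the numerator and denominator: v_19(651605/24) = 4. Step 2 — apply |x|_p = p^{-v_p(x)} = 19^{-4} = 1/130321.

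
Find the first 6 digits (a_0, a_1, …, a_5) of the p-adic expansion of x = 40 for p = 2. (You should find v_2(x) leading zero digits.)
(a_0, …, a_5) = (0, 0, 0, 1, 0, 1)

v_2(40) = 3, so a_0 = ... = a_2 = 0. Factor out: x = 2^3 · u with u = 5 a unit in ℤ_2. Expand u iteratively via a_{v+i} = u_i mod 2, u_{i+1} = (u_i − a_{v+i})/2:
  u_0 = 5;  a_3 = 1;  u_1 = (u_0 − 1)/2 = 2
  u_1 = 2;  a_4 = 0;  u_2 = (u_1 − 0)/2 = 1
  u_2 = 1;  a_5 = 1;  u_3 = (u_2 − 1)/2 = 0
Digits: (0, 0, 0, 1, 0, 1).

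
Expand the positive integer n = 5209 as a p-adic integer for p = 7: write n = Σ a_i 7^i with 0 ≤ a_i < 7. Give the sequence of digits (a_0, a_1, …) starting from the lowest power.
(a_0, a_1, …) = (1, 2, 1, 1, 2)

Repeated division by 7 gives the digits low-to-high: 5209 = 1 + 2·7^1 + 1·7^2 + 1·7^3 + 2·7^4. Digit sequence: (1, 2, 1, 1, 2).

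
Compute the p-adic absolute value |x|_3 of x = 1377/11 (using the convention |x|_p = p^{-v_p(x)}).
|1377/11|_3 = 1/81

Step 1 — compute v_3(x) by factoring powers of 3 out of the numerator and denominator: v_3(1377/11) = 4. Step 2 — apply |x|_p = p^{-v_p(x)} = 3^{-4} = 1/81.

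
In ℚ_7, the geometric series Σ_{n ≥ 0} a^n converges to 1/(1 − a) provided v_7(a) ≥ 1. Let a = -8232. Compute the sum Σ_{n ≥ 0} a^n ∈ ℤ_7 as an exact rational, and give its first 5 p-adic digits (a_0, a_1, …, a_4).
Σ a^n = 1/(1 − a) = 1/8233;  first 5 digits = (1, 0, 0, 4, 3)

v_7(a) = 3 ≥ 1, so the series converges in ℤ_7 to 1/(1 − a) = 1/(1 − (-8232)) = 1/8233. Expand this rational in ℤ_7: compute digits iteratively via d_i = x_i mod 7, x_{i+1} = (x_i − d_i)/7. The first 5 digits are (1, 0, 0, 4, 3).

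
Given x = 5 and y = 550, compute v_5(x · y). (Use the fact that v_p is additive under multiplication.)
v_5(2750) = 3

v_p(x) = 1 (factor: 5 = 5^1 · 1); v_p(y) = 2 (factor: 550 = 5^2 · 22). Additivity: v_p(xy) = v_p(x) + v_p(y) = 1 + 2 = 3. (Direct check: xy = 2750 = 5^3 · (22).)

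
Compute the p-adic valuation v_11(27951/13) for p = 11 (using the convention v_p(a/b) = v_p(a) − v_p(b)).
v_11(27951/13) = 3

Factor powers of 11 from the numerator and denominator of the reduced fraction: 27951 = 11^3 · 21 and 13 = 11^0 · 13. Apply v_p(a/b) = v_p(a) − v_p(b): v_11(27951/13) = 3 − 0 = 3.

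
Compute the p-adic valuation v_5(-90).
v_5(-90) = 1

v_5(n) is the largest exponent k such that 5^k divides n. Factor out: -90 = -5^1 · 18. (Sign doesn't affect v_p.) So v_5(-90) = 1.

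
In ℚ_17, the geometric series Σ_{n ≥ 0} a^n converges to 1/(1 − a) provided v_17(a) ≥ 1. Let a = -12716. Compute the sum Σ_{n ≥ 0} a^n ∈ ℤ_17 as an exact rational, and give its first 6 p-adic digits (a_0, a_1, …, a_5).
Σ a^n = 1/(1 − a) = 1/12717;  first 6 digits = (1, 0, 7, 14, 14, 11)

v_17(a) = 2 ≥ 1, so the series converges in ℤ_17 to 1/(1 − a) = 1/(1 − (-12716)) = 1/12717. Expand this rational in ℤ_17: compute digits iteratively via d_i = x_i mod 17, x_{i+1} = (x_i − d_i)/17. The first 6 digits are (1, 0, 7, 14, 14, 11).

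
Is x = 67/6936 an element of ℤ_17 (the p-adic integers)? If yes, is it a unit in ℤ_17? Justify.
x ∉ ℤ_17 (v_17(x) = -2 < 0)

ℤ_17 = {x ∈ ℚ_17 : v_17(x) ≥ 0} and ℤ_17^× = {x ∈ ℤ_17 : v_17(x) = 0}. Here v_17(67/6936) = v_17(num) − v_17(den) = -2; compare against these criteria.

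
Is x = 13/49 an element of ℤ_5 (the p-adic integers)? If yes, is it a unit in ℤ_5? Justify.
x ∈ ℤ_5^× (unit); v_5(x) = 0

ℤ_5 = {x ∈ ℚ_5 : v_5(x) ≥ 0} and ℤ_5^× = {x ∈ ℤ_5 : v_5(x) = 0}. Here v_5(13/49) = v_5(num) − v_5(den) = 0; compare against these criteria.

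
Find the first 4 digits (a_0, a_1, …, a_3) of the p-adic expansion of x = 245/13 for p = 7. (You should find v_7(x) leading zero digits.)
(a_0, …, a_3) = (0, 0, 2, 3)

v_7(245/13) = 2, so a_0 = ... = a_1 = 0. Factor out: x = 7^2 · u with u = 5/13 a unit in ℤ_7. Expand u iteratively via a_{v+i} = u_i mod 7, u_{i+1} = (u_i − a_{v+i})/7:
  u_0 = 5/13;  a_2 = 2;  u_1 = (u_0 − 2)/7 = -3/13
  u_1 = -3/13;  a_3 = 3;  u_2 = (u_1 − 3)/7 = -6/13
Digits: (0, 0, 2, 3).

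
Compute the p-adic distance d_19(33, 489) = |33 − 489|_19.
d_19(33, 489) = 1/19

Step 1 — x − y = 33 − 489 = -456. Step 2 — v_19(-456) = 1 (factor: -456 = −(19^1 · 24); the sign does not affect v_p). Step 3 — |x − y|_19 = 19^{-1} = 1/19.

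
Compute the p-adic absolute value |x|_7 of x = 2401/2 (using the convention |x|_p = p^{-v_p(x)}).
|2401/2|_7 = 1/2401

Step 1 — compute v_7(x) by factoring powers of 7 out of the numerator and denominator: v_7(2401/2) = 4. Step 2 — apply |x|_p = p^{-v_p(x)} = 7^{-4} = 1/2401.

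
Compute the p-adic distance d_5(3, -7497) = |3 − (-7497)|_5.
d_5(3, -7497) = 1/625

Step 1 — x − y = 3 − (-7497) = 7500. Step 2 — v_5(7500) = 4 (factor: 7500 = (5^4 · 12); the sign does not affect v_p). Step 3 — |x − y|_5 = 5^{-4} = 1/625.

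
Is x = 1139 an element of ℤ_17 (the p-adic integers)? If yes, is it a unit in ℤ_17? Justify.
x ∈ ℤ_17 but not a unit; v_17(x) = 1 > 0

ℤ_17 = {x ∈ ℚ_17 : v_17(x) ≥ 0} and ℤ_17^× = {x ∈ ℤ_17 : v_17(x) = 0}. Here v_17(1139) = v_17(num) − v_17(den) = 1; compare against these criteria.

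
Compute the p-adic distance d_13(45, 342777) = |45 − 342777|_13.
d_13(45, 342777) = 1/28561

Step 1 — x − y = 45 − 342777 = -342732. Step 2 — v_13(-342732) = 4 (factor: -342732 = −(13^4 · 12); the sign does not affect v_p). Step 3 — |x − y|_13 = 13^{-4} = 1/28561.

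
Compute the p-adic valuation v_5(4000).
v_5(4000) = 3

v_5(n) is the largest exponent k such that 5^k divides n. Factor out: 4000 = 5^3 · 32. (Sign doesn't affect v_p.) So v_5(4000) = 3.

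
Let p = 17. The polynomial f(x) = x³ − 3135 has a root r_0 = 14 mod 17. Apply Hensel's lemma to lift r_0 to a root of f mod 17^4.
r_3 = 68575 (mod 83521)

Hensel: r_{i+1} = r_i − f(r_i)/f′(r_i) mod 17^{i+2}, where f′(x) = 3x². Iterate:
  r_0 = 14 (mod 17)
  r_1 = 82 (mod 289)
  r_2 = 4706 (mod 4913)
  r_3 = 68575 (mod 83521)
Final: r = 68575 with f(r) ≡ 0 mod 17^4.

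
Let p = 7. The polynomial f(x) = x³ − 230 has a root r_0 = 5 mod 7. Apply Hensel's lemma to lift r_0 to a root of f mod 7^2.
r_1 = 26 (mod 49)

Hensel: r_{i+1} = r_i − f(r_i)/f′(r_i) mod 7^{i+2}, where f′(x) = 3x². Iterate:
  r_0 = 5 (mod 7)
  r_1 = 26 (mod 49)
Final: r = 26 with f(r) ≡ 0 mod 7^2.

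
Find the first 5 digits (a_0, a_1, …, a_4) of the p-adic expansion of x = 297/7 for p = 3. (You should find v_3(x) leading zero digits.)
(a_0, …, a_4) = (0, 0, 0, 2, 2)

v_3(297/7) = 3, so a_0 = ... = a_2 = 0. Factor out: x = 3^3 · u with u = 11/7 a unit in ℤ_3. Expand u iteratively via a_{v+i} = u_i mod 3, u_{i+1} = (u_i − a_{v+i})/3:
  u_0 = 11/7;  a_3 = 2;  u_1 = (u_0 − 2)/3 = -1/7
  u_1 = -1/7;  a_4 = 2;  u_2 = (u_1 − 2)/3 = -5/7
Digits: (0, 0, 0, 2, 2).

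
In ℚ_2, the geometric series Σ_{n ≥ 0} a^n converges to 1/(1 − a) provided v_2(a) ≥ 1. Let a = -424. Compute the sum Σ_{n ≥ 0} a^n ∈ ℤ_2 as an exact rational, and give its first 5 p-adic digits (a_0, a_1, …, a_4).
Σ a^n = 1/(1 − a) = 1/425;  first 5 digits = (1, 0, 0, 1, 1)

v_2(a) = 3 ≥ 1, so the series converges in ℤ_2 to 1/(1 − a) = 1/(1 − (-424)) = 1/425. Expand this rational in ℤ_2: compute digits iteratively via d_i = x_i mod 2, x_{i+1} = (x_i − d_i)/2. The first 5 digits are (1, 0, 0, 1, 1).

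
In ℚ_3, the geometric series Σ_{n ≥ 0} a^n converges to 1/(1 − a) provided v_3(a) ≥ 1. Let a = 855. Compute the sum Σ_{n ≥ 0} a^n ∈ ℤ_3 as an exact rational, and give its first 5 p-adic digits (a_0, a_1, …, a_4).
Σ a^n = 1/(1 − a) = -1/854;  first 5 digits = (1, 0, 2, 1, 2)

v_3(a) = 2 ≥ 1, so the series converges in ℤ_3 to 1/(1 − a) = 1/(1 − 855) = -1/854. Expand this rational in ℤ_3: compute digits iteratively via d_i = x_i mod 3, x_{i+1} = (x_i − d_i)/3. The first 5 digits are (1, 0, 2, 1, 2).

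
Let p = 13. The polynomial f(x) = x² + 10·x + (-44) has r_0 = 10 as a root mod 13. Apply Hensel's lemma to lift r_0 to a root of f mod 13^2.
r_1 = 140 (mod 169)

Hensel: r_{i+1} = r_i − f(r_i)·(f′(r_i))^{-1} mod 13^{i+2}, f′(x) = 2x + 10. Iterate:
  r_0 = 10 (mod 13)
  r_1 = 140 (mod 169)
Final: r = 140 satisfies f(r) ≡ 0 mod 13^2.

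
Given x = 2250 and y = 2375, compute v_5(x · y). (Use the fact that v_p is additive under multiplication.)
v_5(5343750) = 6

v_p(x) = 3 (factor: 2250 = 5^3 · 18); v_p(y) = 3 (factor: 2375 = 5^3 · 19). Additivity: v_p(xy) = v_p(x) + v_p(y) = 3 + 3 = 6. (Direct check: xy = 5343750 = 5^6 · (342).)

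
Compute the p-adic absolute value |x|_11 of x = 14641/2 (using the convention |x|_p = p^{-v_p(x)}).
|14641/2|_11 = 1/14641

Step 1 — compute v_11(x) by factoring powers of 11 out of the numerator and denominator: v_11(14641/2) = 4. Step 2 — apply |x|_p = p^{-v_p(x)} = 11^{-4} = 1/14641.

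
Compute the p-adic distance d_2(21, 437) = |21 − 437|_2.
d_2(21, 437) = 1/32

Step 1 — x − y = 21 − 437 = -416. Step 2 — v_2(-416) = 5 (factor: -416 = −(2^5 · 13); the sign does not affect v_p). Step 3 — |x − y|_2 = 2^{-5} = 1/32.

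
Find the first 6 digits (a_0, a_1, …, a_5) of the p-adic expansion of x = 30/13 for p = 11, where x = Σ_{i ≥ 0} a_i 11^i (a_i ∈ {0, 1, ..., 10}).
(a_0, …, a_5) = (4, 10, 5, 2, 4, 3)

v_11(30/13) = 0 (numerator and denominator both coprime to 11), so x ∈ ℤ_11^×. Compute digits iteratively via a_i = x_i mod 11, x_{i+1} = (x_i − a_i)/11, with x_0 = x:
  x_0 = 30/13;  a_0 = 4;  x_1 = (x_0 − 4)/11 = -2/13
  x_1 = -2/13;  a_1 = 10;  x_2 = (x_1 − 10)/11 = -12/13
  x_2 = -12/13;  a_2 = 5;  x_3 = (x_2 − 5)/11 = -7/13
  x_3 = -7/13;  a_3 = 2;  x_4 = (x_3 − 2)/11 = -3/13
  x_4 = -3/13;  a_4 = 4;  x_5 = (x_4 − 4)/11 = -5/13
  x_5 = -5/13;  a_5 = 3;  x_6 = (x_5 − 3)/11 = -4/13
Digits: (4, 10, 5, 2, 4, 3).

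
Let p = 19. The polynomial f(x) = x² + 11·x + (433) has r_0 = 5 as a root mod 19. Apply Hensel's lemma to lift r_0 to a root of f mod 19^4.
r_3 = 69602 (mod 130321)

Hensel: r_{i+1} = r_i − f(r_i)·(f′(r_i))^{-1} mod 19^{i+2}, f′(x) = 2x + 11. Iterate:
  r_0 = 5 (mod 19)
  r_1 = 290 (mod 361)
  r_2 = 1012 (mod 6859)
  r_3 = 69602 (mod 130321)
Final: r = 69602 satisfies f(r) ≡ 0 mod 19^4.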